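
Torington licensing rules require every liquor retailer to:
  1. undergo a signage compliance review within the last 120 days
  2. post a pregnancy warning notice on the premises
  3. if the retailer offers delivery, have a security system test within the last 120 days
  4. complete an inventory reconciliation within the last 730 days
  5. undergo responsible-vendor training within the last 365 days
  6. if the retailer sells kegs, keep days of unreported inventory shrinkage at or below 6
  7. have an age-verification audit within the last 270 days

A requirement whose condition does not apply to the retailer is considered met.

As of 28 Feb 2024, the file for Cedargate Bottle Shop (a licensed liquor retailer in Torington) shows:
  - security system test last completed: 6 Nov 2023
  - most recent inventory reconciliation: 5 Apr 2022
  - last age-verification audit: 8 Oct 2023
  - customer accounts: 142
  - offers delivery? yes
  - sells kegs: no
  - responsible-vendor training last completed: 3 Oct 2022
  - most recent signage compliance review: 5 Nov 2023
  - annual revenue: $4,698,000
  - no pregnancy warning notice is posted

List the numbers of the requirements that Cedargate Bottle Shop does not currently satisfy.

2, 5

1. signage compliance review 115 days ago vs limit 120 → met
2. pregnancy warning notice absent → not met
3. condition 'offers delivery' holds; security system test 114 days ago vs limit 120 → met
4. inventory reconciliation 694 days ago vs limit 730 → met
5. responsible-vendor training 513 days ago vs limit 365 → not met
6. condition 'sells kegs' does not hold → requirement n/a → met
7. age-verification audit 143 days ago vs limit 270 → met
Not met: 2, 5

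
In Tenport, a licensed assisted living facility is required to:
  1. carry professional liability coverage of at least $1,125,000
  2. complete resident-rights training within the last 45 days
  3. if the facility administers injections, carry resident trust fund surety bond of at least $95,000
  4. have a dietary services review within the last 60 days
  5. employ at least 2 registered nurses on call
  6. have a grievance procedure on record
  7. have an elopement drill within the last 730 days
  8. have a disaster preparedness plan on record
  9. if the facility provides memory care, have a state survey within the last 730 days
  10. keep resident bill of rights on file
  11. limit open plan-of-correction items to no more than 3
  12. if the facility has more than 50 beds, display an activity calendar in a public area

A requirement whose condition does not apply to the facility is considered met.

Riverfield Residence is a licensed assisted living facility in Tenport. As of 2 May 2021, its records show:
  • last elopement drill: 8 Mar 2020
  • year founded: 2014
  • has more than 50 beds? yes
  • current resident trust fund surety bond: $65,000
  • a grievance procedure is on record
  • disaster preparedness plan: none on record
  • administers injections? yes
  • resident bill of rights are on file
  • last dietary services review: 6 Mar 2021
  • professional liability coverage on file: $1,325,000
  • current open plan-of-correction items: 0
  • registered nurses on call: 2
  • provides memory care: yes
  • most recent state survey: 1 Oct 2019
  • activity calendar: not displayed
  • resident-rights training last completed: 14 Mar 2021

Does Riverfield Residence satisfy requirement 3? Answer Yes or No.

3. condition 'administers injections' holds; resident trust fund surety bond $65,000 < $95,000 → not met

No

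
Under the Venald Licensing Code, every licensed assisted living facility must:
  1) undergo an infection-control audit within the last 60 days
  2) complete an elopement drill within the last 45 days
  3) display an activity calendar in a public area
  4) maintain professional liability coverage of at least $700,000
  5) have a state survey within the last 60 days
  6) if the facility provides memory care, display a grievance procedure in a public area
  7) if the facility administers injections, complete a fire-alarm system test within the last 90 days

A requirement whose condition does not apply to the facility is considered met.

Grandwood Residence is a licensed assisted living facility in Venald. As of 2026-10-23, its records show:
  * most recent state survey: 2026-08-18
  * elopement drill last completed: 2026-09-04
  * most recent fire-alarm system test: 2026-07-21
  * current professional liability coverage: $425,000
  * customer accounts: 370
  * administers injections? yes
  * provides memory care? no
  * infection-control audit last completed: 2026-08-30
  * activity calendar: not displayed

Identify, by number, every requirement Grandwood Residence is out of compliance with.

2, 3, 4, 5, 7

1. infection-control audit 54 days ago vs limit 60 → met
2. elopement drill 49 days ago vs limit 45 → not met
3. activity calendar absent → not met
4. professional liability coverage $425,000 < $700,000 → not met
5. state survey 66 days ago vs limit 60 → not met
6. condition 'provides memory care' does not hold → requirement n/a → met
7. condition 'administers injections' holds; fire-alarm system test 94 days ago vs limit 90 → not met
Not met: 2, 3, 4, 5, 7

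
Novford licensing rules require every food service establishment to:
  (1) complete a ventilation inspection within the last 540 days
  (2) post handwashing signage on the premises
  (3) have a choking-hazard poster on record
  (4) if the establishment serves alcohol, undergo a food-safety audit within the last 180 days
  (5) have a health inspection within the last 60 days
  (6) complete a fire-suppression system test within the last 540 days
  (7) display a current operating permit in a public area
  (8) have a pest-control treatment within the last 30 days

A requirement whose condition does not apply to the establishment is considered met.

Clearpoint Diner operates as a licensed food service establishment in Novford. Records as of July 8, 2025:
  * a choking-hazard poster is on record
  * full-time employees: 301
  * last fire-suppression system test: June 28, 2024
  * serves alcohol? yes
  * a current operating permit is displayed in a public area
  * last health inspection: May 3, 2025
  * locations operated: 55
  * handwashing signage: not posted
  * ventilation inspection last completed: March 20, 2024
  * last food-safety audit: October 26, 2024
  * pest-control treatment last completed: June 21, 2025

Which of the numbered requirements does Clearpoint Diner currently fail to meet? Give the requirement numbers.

1. ventilation inspection 475 days ago vs limit 540 → met
2. handwashing signage absent → not met
3. choking-hazard poster present → met
4. condition 'serves alcohol' holds; food-safety audit 255 days ago vs limit 180 → not met
5. health inspection 66 days ago vs limit 60 → not met
6. fire-suppression system test 375 days ago vs limit 540 → met
7. current operating permit present → met
8. pest-control treatment 17 days ago vs limit 30 → met
Not met: 2, 4, 5

2, 4, 5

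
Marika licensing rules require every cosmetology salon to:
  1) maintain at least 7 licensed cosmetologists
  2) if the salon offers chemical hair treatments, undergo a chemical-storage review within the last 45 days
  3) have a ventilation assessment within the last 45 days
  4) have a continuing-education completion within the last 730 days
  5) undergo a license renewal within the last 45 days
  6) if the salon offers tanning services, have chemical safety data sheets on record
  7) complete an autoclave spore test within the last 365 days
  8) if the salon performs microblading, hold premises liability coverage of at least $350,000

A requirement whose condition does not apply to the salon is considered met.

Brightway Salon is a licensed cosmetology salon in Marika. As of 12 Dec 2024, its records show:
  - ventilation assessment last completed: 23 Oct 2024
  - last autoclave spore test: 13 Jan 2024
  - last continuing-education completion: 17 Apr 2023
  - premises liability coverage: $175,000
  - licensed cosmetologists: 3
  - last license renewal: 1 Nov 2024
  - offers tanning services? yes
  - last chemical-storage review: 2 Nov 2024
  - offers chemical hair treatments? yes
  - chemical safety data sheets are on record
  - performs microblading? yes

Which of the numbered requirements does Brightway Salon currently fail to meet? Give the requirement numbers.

1, 3, 8

1. licensed cosmetologists 3 < 7 → not met
2. condition 'offers chemical hair treatments' holds; chemical-storage review 40 days ago vs limit 45 → met
3. ventilation assessment 50 days ago vs limit 45 → not met
4. continuing-education completion 605 days ago vs limit 730 → met
5. license renewal 41 days ago vs limit 45 → met
6. condition 'offers tanning services' holds; chemical safety data sheets present → met
7. autoclave spore test 334 days ago vs limit 365 → met
8. condition 'performs microblading' holds; premises liability coverage $175,000 < $350,000 → not met
Not met: 1, 3, 8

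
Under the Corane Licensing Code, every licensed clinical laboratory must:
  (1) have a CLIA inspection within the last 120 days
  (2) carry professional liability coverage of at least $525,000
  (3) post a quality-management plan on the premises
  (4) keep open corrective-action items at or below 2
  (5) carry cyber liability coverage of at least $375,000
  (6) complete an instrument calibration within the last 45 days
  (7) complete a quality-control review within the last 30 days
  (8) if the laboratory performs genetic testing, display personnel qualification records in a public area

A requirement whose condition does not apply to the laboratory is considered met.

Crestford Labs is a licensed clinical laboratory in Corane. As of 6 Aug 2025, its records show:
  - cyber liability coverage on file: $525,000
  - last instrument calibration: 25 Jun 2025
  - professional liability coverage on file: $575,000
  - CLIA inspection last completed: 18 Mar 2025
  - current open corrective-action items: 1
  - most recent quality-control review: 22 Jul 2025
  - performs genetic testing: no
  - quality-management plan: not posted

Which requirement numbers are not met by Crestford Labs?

1. CLIA inspection 141 days ago vs limit 120 → not met
2. professional liability coverage $575,000 ≥ $525,000 → met
3. quality-management plan absent → not met
4. open corrective-action items 1 ≤ 2 → met
5. cyber liability coverage $525,000 ≥ $375,000 → met
6. instrument calibration 42 days ago vs limit 45 → met
7. quality-control review 15 days ago vs limit 30 → met
8. condition 'performs genetic testing' does not hold → requirement n/a → met
Not met: 1, 3

1, 3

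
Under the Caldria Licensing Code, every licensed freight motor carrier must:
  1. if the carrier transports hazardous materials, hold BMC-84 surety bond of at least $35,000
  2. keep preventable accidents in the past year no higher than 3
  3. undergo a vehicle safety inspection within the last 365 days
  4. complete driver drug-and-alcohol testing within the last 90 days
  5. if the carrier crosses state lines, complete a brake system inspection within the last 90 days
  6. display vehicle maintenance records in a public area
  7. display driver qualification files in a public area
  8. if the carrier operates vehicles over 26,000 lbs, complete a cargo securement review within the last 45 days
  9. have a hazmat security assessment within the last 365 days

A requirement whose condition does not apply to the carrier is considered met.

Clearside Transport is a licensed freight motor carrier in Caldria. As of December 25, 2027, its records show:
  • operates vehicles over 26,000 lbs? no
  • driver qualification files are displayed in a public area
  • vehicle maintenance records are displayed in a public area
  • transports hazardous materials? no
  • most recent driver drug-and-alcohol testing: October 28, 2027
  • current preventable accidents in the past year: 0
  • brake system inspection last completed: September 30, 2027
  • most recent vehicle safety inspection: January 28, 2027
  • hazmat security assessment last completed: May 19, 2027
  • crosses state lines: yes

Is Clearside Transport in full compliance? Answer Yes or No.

Yes

1. condition 'transports hazardous materials' does not hold → requirement n/a → met
2. preventable accidents in the past year 0 ≤ 3 → met
3. vehicle safety inspection 331 days ago vs limit 365 → met
4. driver drug-and-alcohol testing 58 days ago vs limit 90 → met
5. condition 'crosses state lines' holds; brake system inspection 86 days ago vs limit 90 → met
6. vehicle maintenance records present → met
7. driver qualification files present → met
8. condition 'operates vehicles over 26,000 lbs' does not hold → requirement n/a → met
9. hazmat security assessment 220 days ago vs limit 365 → met
All met.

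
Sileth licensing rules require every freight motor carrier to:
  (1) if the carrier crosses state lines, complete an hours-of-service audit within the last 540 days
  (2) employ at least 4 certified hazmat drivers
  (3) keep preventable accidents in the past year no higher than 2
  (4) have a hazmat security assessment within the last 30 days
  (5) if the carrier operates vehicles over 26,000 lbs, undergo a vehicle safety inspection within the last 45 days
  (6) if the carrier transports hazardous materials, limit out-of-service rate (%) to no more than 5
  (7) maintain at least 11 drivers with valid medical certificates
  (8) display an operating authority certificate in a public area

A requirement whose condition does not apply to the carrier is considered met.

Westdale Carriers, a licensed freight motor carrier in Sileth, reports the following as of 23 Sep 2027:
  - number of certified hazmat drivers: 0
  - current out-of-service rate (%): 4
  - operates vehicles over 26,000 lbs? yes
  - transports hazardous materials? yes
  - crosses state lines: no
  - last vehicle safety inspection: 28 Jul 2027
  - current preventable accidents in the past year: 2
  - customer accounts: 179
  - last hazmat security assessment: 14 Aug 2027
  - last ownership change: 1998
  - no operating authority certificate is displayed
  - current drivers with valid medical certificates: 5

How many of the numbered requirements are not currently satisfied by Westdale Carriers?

1. condition 'crosses state lines' does not hold → requirement n/a → met
2. certified hazmat drivers 0 < 4 → not met
3. preventable accidents in the past year 2 ≤ 2 → met
4. hazmat security assessment 40 days ago vs limit 30 → not met
5. condition 'operates vehicles over 26,000 lbs' holds; vehicle safety inspection 57 days ago vs limit 45 → not met
6. condition 'transports hazardous materials' holds; out-of-service rate (%) 4 ≤ 5 → met
7. drivers with valid medical certificates 5 < 11 → not met
8. operating authority certificate absent → not met
Not met: 5 of 8

5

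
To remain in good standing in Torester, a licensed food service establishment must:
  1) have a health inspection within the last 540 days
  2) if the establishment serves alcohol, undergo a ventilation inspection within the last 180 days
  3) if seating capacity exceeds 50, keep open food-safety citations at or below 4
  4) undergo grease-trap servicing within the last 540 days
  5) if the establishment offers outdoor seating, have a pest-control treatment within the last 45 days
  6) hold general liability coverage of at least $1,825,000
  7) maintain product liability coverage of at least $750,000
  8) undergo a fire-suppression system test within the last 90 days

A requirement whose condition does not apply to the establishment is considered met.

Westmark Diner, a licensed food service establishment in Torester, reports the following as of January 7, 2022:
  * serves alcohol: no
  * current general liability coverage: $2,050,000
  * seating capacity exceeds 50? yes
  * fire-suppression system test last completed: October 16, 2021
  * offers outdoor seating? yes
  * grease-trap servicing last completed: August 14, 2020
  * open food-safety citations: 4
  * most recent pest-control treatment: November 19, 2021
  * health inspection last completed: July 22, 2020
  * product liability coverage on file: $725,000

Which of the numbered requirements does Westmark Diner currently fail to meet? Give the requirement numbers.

5, 7

1. health inspection 534 days ago vs limit 540 → met
2. condition 'serves alcohol' does not hold → requirement n/a → met
3. condition 'seating capacity exceeds 50' holds; open food-safety citations 4 ≤ 4 → met
4. grease-trap servicing 511 days ago vs limit 540 → met
5. condition 'offers outdoor seating' holds; pest-control treatment 49 days ago vs limit 45 → not met
6. general liability coverage $2,050,000 ≥ $1,825,000 → met
7. product liability coverage $725,000 < $750,000 → not met
8. fire-suppression system test 83 days ago vs limit 90 → met
Not met: 5, 7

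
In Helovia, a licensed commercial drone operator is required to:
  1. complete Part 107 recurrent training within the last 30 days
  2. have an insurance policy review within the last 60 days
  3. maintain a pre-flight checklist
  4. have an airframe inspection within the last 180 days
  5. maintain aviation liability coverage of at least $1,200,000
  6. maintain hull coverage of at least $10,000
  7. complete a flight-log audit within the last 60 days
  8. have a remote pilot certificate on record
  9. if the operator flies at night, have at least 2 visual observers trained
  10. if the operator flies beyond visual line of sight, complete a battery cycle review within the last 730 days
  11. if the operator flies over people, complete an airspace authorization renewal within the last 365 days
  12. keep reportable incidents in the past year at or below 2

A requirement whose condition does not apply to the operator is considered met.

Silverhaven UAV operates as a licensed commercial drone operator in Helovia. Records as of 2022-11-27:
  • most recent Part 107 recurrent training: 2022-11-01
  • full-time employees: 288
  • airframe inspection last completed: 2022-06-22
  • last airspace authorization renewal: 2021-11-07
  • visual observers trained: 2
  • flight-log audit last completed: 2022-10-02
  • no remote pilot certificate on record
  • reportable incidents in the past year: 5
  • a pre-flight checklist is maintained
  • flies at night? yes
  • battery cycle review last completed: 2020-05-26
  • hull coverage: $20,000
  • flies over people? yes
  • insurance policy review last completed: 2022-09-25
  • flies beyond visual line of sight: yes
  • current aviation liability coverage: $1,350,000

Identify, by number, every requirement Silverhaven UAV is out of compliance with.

1. Part 107 recurrent training 26 days ago vs limit 30 → met
2. insurance policy review 63 days ago vs limit 60 → not met
3. pre-flight checklist present → met
4. airframe inspection 158 days ago vs limit 180 → met
5. aviation liability coverage $1,350,000 ≥ $1,200,000 → met
6. hull coverage $20,000 ≥ $10,000 → met
7. flight-log audit 56 days ago vs limit 60 → met
8. remote pilot certificate absent → not met
9. condition 'flies at night' holds; visual observers trained 2 ≥ 2 → met
10. condition 'flies beyond visual line of sight' holds; battery cycle review 915 days ago vs limit 730 → not met
11. condition 'flies over people' holds; airspace authorization renewal 385 days ago vs limit 365 → not met
12. reportable incidents in the past year 5 > 2 → not met
Not met: 2, 8, 10, 11, 12

2, 8, 10, 11, 12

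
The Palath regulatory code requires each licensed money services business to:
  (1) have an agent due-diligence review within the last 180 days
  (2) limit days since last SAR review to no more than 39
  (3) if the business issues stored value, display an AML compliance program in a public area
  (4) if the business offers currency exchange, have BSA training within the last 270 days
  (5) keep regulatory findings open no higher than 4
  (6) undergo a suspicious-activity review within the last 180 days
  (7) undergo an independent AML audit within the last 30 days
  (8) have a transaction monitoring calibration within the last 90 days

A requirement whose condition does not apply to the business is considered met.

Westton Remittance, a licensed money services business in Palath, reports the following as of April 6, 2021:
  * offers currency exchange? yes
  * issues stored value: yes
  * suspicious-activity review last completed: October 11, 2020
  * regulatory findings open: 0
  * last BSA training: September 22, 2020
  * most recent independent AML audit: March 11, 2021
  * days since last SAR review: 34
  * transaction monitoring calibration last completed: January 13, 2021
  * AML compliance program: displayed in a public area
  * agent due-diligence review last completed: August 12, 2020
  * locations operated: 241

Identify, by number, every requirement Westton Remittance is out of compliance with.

1

1. agent due-diligence review 237 days ago vs limit 180 → not met
2. days since last SAR review 34 ≤ 39 → met
3. condition 'issues stored value' holds; AML compliance program present → met
4. condition 'offers currency exchange' holds; BSA training 196 days ago vs limit 270 → met
5. regulatory findings open 0 ≤ 4 → met
6. suspicious-activity review 177 days ago vs limit 180 → met
7. independent AML audit 26 days ago vs limit 30 → met
8. transaction monitoring calibration 83 days ago vs limit 90 → met
Not met: 1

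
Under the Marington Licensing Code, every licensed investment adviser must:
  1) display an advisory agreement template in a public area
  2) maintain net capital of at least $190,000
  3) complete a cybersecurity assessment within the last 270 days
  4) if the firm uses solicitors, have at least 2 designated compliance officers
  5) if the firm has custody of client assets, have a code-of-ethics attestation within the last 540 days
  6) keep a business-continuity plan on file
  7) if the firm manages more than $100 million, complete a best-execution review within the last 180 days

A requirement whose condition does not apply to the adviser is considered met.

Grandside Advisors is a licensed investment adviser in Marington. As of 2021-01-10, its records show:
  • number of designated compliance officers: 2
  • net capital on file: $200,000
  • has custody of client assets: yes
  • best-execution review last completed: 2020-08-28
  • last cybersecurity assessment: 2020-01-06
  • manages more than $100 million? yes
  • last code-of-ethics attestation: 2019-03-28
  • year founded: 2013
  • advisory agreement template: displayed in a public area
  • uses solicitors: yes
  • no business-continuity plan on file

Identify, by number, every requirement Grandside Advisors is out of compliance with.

3, 5, 6

1. advisory agreement template present → met
2. net capital $200,000 ≥ $190,000 → met
3. cybersecurity assessment 370 days ago vs limit 270 → not met
4. condition 'uses solicitors' holds; designated compliance officers 2 ≥ 2 → met
5. condition 'has custody of client assets' holds; code-of-ethics attestation 654 days ago vs limit 540 → not met
6. business-continuity plan absent → not met
7. condition 'manages more than $100 million' holds; best-execution review 135 days ago vs limit 180 → met
Not met: 3, 5, 6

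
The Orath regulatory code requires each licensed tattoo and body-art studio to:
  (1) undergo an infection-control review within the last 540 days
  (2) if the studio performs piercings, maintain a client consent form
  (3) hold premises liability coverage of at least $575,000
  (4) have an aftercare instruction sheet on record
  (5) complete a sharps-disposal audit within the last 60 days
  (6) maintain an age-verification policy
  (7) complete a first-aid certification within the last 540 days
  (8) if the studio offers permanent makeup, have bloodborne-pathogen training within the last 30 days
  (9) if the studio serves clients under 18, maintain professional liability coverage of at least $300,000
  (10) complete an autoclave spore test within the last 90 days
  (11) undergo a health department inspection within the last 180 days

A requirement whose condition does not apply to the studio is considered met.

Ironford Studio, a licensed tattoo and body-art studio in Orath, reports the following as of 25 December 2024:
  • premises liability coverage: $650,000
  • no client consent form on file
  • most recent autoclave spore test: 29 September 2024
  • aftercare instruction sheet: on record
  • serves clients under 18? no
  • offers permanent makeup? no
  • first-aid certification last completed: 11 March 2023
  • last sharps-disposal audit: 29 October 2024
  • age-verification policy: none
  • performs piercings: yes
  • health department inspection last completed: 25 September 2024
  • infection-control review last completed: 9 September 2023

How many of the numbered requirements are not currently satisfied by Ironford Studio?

1. infection-control review 473 days ago vs limit 540 → met
2. condition 'performs piercings' holds; client consent form absent → not met
3. premises liability coverage $650,000 ≥ $575,000 → met
4. aftercare instruction sheet present → met
5. sharps-disposal audit 57 days ago vs limit 60 → met
6. age-verification policy absent → not met
7. first-aid certification 655 days ago vs limit 540 → not met
8. condition 'offers permanent makeup' does not hold → requirement n/a → met
9. condition 'serves clients under 18' does not hold → requirement n/a → met
10. autoclave spore test 87 days ago vs limit 90 → met
11. health department inspection 91 days ago vs limit 180 → met
Not met: 3 of 11

3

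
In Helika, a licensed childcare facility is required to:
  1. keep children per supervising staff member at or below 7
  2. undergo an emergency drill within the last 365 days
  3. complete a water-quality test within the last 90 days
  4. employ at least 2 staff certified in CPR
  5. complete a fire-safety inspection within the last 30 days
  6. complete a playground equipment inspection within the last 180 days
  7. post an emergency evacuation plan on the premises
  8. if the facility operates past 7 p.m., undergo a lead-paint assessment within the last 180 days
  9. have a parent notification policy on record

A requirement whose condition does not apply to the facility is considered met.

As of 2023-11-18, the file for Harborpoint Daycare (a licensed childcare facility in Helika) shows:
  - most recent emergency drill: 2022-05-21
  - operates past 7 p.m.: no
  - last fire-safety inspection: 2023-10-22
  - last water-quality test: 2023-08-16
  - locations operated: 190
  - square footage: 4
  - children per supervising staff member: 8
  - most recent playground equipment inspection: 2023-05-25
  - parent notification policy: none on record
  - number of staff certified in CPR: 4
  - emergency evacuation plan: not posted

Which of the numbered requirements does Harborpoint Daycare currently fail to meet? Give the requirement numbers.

1, 2, 3, 7, 9

1. children per supervising staff member 8 > 7 → not met
2. emergency drill 546 days ago vs limit 365 → not met
3. water-quality test 94 days ago vs limit 90 → not met
4. staff certified in CPR 4 ≥ 2 → met
5. fire-safety inspection 27 days ago vs limit 30 → met
6. playground equipment inspection 177 days ago vs limit 180 → met
7. emergency evacuation plan absent → not met
8. condition 'operates past 7 p.m.' does not hold → requirement n/a → met
9. parent notification policy absent → not met
Not met: 1, 2, 3, 7, 9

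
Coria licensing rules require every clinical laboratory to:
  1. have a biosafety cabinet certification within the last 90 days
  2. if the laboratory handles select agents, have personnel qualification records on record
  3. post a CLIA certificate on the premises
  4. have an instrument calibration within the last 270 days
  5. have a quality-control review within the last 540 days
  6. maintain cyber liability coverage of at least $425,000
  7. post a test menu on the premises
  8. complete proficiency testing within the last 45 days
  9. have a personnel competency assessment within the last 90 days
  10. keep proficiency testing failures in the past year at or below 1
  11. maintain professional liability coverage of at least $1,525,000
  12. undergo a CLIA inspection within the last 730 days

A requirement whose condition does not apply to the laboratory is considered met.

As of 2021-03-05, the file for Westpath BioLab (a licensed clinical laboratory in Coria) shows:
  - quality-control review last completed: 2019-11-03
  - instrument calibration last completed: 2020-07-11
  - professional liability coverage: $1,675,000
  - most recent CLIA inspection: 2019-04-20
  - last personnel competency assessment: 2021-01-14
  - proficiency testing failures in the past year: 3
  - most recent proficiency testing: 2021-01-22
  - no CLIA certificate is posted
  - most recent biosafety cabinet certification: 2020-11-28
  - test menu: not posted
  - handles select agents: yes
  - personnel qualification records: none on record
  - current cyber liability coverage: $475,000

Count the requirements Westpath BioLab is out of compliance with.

1. biosafety cabinet certification 97 days ago vs limit 90 → not met
2. condition 'handles select agents' holds; personnel qualification records absent → not met
3. CLIA certificate absent → not met
4. instrument calibration 237 days ago vs limit 270 → met
5. quality-control review 488 days ago vs limit 540 → met
6. cyber liability coverage $475,000 ≥ $425,000 → met
7. test menu absent → not met
8. proficiency testing 42 days ago vs limit 45 → met
9. personnel competency assessment 50 days ago vs limit 90 → met
10. proficiency testing failures in the past year 3 > 1 → not met
11. professional liability coverage $1,675,000 ≥ $1,525,000 → met
12. CLIA inspection 685 days ago vs limit 730 → met
Not met: 5 of 12

5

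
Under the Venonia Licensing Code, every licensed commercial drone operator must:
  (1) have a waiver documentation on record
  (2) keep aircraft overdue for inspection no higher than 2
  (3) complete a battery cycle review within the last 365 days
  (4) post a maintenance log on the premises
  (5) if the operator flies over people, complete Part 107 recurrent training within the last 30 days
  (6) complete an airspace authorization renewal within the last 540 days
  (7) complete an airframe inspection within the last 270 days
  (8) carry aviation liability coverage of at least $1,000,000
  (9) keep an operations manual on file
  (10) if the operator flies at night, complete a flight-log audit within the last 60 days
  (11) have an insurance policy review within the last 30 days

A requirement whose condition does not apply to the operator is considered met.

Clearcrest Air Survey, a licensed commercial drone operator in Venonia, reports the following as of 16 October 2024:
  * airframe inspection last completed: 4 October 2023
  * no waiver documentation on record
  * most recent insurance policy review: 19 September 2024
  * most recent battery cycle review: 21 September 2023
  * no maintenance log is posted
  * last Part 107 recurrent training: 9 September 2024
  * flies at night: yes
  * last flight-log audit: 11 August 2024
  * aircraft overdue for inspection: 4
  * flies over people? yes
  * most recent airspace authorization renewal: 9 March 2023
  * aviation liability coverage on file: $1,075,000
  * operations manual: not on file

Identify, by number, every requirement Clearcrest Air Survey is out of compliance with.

1, 2, 3, 4, 5, 6, 7, 9, 10

1. waiver documentation absent → not met
2. aircraft overdue for inspection 4 > 2 → not met
3. battery cycle review 391 days ago vs limit 365 → not met
4. maintenance log absent → not met
5. condition 'flies over people' holds; Part 107 recurrent training 37 days ago vs limit 30 → not met
6. airspace authorization renewal 587 days ago vs limit 540 → not met
7. airframe inspection 378 days ago vs limit 270 → not met
8. aviation liability coverage $1,075,000 ≥ $1,000,000 → met
9. operations manual absent → not met
10. condition 'flies at night' holds; flight-log audit 66 days ago vs limit 60 → not met
11. insurance policy review 27 days ago vs limit 30 → met
Not met: 1, 2, 3, 4, 5, 6, 7, 9, 10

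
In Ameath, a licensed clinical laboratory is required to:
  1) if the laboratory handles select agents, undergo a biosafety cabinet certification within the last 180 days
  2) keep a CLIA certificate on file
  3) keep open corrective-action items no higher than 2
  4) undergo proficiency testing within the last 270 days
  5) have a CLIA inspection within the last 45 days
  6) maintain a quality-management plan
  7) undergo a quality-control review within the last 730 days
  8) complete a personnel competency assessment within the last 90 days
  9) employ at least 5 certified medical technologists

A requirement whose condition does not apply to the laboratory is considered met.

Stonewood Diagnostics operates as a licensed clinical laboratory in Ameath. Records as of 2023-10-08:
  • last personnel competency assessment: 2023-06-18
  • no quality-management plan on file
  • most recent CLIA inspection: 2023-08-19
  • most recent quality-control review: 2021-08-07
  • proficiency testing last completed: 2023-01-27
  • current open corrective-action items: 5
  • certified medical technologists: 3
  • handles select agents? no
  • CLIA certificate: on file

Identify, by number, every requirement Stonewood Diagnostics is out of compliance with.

3, 5, 6, 7, 8, 9

1. condition 'handles select agents' does not hold → requirement n/a → met
2. CLIA certificate present → met
3. open corrective-action items 5 > 2 → not met
4. proficiency testing 254 days ago vs limit 270 → met
5. CLIA inspection 50 days ago vs limit 45 → not met
6. quality-management plan absent → not met
7. quality-control review 792 days ago vs limit 730 → not met
8. personnel competency assessment 112 days ago vs limit 90 → not met
9. certified medical technologists 3 < 5 → not met
Not met: 3, 5, 6, 7, 8, 9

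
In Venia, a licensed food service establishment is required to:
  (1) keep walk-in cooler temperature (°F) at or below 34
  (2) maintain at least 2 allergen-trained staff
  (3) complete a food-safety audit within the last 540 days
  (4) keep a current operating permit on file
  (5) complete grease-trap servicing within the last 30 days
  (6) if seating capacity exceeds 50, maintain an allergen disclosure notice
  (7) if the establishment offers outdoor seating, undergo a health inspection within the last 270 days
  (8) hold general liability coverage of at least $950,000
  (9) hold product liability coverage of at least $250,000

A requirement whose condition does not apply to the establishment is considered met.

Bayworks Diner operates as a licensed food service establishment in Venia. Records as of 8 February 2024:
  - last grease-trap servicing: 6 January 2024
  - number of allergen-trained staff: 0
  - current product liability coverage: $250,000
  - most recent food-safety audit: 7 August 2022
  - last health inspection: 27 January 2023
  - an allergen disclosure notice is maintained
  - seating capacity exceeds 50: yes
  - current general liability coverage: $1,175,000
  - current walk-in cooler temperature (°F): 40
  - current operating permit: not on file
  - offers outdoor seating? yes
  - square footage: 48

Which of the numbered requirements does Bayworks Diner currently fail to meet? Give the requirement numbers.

1, 2, 3, 4, 5, 7

1. walk-in cooler temperature (°F) 40 > 34 → not met
2. allergen-trained staff 0 < 2 → not met
3. food-safety audit 550 days ago vs limit 540 → not met
4. current operating permit absent → not met
5. grease-trap servicing 33 days ago vs limit 30 → not met
6. condition 'seating capacity exceeds 50' holds; allergen disclosure notice present → met
7. condition 'offers outdoor seating' holds; health inspection 377 days ago vs limit 270 → not met
8. general liability coverage $1,175,000 ≥ $950,000 → met
9. product liability coverage $250,000 ≥ $250,000 → met
Not met: 1, 2, 3, 4, 5, 7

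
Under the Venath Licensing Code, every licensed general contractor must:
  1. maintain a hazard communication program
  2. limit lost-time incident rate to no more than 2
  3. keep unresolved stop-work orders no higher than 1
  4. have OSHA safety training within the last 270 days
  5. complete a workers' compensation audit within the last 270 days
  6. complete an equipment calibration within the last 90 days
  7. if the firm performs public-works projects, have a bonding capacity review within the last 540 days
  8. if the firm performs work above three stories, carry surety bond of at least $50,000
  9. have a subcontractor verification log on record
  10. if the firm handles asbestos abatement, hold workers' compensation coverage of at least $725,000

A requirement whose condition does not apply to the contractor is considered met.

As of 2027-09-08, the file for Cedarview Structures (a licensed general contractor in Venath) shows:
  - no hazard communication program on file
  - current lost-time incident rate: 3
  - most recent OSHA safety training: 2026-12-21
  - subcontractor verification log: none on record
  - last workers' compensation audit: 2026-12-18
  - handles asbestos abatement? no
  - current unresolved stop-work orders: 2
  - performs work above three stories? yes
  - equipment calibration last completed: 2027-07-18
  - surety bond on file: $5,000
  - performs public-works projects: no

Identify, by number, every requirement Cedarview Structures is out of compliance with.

1. hazard communication program absent → not met
2. lost-time incident rate 3 > 2 → not met
3. unresolved stop-work orders 2 > 1 → not met
4. OSHA safety training 261 days ago vs limit 270 → met
5. workers' compensation audit 264 days ago vs limit 270 → met
6. equipment calibration 52 days ago vs limit 90 → met
7. condition 'performs public-works projects' does not hold → requirement n/a → met
8. condition 'performs work above three stories' holds; surety bond $5,000 < $50,000 → not met
9. subcontractor verification log absent → not met
10. condition 'handles asbestos abatement' does not hold → requirement n/a → met
Not met: 1, 2, 3, 8, 9

1, 2, 3, 8, 9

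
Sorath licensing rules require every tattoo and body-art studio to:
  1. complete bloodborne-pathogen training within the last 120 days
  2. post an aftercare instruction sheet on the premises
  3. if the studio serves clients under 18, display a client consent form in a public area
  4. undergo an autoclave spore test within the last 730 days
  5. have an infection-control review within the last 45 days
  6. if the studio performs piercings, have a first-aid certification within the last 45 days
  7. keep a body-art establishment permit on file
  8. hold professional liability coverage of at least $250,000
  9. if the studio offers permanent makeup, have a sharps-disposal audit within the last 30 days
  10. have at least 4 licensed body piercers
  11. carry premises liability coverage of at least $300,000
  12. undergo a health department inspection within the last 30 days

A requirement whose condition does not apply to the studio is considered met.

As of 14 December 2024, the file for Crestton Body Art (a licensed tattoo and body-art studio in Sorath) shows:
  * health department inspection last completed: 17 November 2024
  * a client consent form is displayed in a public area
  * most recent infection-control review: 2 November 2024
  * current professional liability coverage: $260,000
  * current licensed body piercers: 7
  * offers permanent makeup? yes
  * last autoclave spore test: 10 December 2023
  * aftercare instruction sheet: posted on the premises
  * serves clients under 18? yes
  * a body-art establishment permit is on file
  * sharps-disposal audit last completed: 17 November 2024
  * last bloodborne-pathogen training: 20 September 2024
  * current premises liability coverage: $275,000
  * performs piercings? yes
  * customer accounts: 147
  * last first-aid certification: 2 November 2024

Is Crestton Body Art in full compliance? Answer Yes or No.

No

1. bloodborne-pathogen training 85 days ago vs limit 120 → met
2. aftercare instruction sheet present → met
3. condition 'serves clients under 18' holds; client consent form present → met
4. autoclave spore test 370 days ago vs limit 730 → met
5. infection-control review 42 days ago vs limit 45 → met
6. condition 'performs piercings' holds; first-aid certification 42 days ago vs limit 45 → met
7. body-art establishment permit present → met
8. professional liability coverage $260,000 ≥ $250,000 → met
9. condition 'offers permanent makeup' holds; sharps-disposal audit 27 days ago vs limit 30 → met
10. licensed body piercers 7 ≥ 4 → met
11. premises liability coverage $275,000 < $300,000 → not met
12. health department inspection 27 days ago vs limit 30 → met
Not met: 11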